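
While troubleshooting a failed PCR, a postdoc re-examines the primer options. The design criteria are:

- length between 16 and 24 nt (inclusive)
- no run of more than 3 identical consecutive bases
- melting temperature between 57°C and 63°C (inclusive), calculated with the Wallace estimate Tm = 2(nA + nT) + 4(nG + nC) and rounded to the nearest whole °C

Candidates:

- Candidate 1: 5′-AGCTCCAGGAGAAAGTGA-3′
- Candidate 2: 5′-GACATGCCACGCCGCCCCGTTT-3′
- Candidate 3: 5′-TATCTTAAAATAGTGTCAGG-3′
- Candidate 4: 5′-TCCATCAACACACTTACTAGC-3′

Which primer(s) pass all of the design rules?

Candidate 1 (18 nt, A=7 T=2 G=6 C=3): length 18 ✓; longest run = 3 ✓; Tm = 2·9 + 4·9 = 54°C, outside 57–63°C ✗ — fails.
Candidate 2 (22 nt, A=3 T=4 G=5 C=10): length 22 ✓; longest run = 4, exceeds 3 ✗; Tm = 2·7 + 4·15 = 74°C, outside 57–63°C ✗ — fails.
Candidate 3 (20 nt, A=7 T=7 G=4 C=2): length 20 ✓; longest run = 4, exceeds 3 ✗; Tm = 2·14 + 4·6 = 52°C, outside 57–63°C ✗ — fails.
Candidate 4 (21 nt, A=7 T=5 G=1 C=8): length 21 ✓; longest run = 2 ✓; Tm = 2·12 + 4·9 = 60°C ✓ — passes.

Candidate 4 only.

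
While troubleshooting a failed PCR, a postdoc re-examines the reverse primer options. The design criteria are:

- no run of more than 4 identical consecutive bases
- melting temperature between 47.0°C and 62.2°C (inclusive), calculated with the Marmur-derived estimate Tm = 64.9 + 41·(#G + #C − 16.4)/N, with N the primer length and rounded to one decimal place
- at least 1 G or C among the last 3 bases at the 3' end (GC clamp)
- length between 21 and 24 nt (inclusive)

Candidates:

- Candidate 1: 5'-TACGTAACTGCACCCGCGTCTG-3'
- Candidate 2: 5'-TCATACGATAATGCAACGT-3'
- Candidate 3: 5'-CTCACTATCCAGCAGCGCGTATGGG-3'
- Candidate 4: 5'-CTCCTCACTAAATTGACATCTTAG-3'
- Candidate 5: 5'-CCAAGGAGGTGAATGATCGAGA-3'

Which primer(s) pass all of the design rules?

Candidate 1 (22 nt, A=4 T=5 G=5 C=8): longest run = 3 ✓; Tm = 64.9 + 41·(13 − 16.4)/22 = 58.6°C ✓; 3' end CTG has 2 G/C ✓; length 22 ✓ — passes.
Candidate 2 (19 nt, A=7 T=5 G=3 C=4): longest run = 2 ✓; Tm = 64.9 + 41·(7 − 16.4)/19 = 44.6°C, outside 47.0–62.2°C ✗; 3' end CGT has 2 G/C ✓; length 19, outside 21–24 ✗ — fails.
Candidate 3 (25 nt, A=5 T=5 G=7 C=8): longest run = 3 ✓; Tm = 64.9 + 41·(15 − 16.4)/25 = 62.6°C, outside 47.0–62.2°C ✗; 3' end GGG has 3 G/C ✓; length 25, outside 21–24 ✗ — fails.
Candidate 4 (24 nt, A=7 T=8 G=2 C=7): longest run = 3 ✓; Tm = 64.9 + 41·(9 − 16.4)/24 = 52.3°C ✓; 3' end TAG has 1 G/C ✓; length 24 ✓ — passes.
Candidate 5 (22 nt, A=8 T=3 G=8 C=3): longest run = 2 ✓; Tm = 64.9 + 41·(11 − 16.4)/22 = 54.8°C ✓; 3' end AGA has 1 G/C ✓; length 22 ✓ — passes.

Candidate 1, Candidate 4 and Candidate 5.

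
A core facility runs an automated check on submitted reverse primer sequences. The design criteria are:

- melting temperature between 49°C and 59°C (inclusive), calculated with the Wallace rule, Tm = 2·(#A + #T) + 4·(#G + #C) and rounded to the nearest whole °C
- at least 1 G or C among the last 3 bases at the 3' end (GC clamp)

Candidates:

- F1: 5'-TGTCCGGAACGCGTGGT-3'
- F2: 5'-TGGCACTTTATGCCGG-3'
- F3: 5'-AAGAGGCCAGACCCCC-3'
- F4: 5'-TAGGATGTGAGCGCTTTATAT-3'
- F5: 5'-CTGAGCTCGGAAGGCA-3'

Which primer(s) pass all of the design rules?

F1 (17 nt, A=2 T=4 G=7 C=4): Tm = 2·6 + 4·11 = 56°C ✓; 3' end GGT has 2 G/C ✓ — passes.
F2 (16 nt, A=2 T=5 G=5 C=4): Tm = 2·7 + 4·9 = 50°C ✓; 3' end CGG has 3 G/C ✓ — passes.
F3 (16 nt, A=5 T=0 G=4 C=7): Tm = 2·5 + 4·11 = 54°C ✓; 3' end CCC has 3 G/C ✓ — passes.
F4 (21 nt, A=5 T=8 G=6 C=2): Tm = 2·13 + 4·8 = 58°C ✓; 3' end TAT has 0 G/C, need ≥1 ✗ — fails.
F5 (16 nt, A=4 T=2 G=6 C=4): Tm = 2·6 + 4·10 = 52°C ✓; 3' end GCA has 2 G/C ✓ — passes.

F1, F2, F3 and F5.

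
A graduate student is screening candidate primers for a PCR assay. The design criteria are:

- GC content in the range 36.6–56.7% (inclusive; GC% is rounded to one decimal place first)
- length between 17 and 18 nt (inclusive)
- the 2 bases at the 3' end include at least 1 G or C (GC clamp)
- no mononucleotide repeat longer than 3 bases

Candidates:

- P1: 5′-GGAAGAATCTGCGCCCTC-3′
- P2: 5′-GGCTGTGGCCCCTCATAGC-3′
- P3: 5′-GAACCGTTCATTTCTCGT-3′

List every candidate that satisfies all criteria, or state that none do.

P3 only.

P1 (18 nt, A=4 T=3 G=5 C=6): GC 11/18 = 61.1%, outside 36.6–56.7% ✗; length 18 ✓; 3' end TC has 1 G/C ✓; longest run = 3 ✓ — fails.
P2 (19 nt, A=2 T=4 G=6 C=7): GC 13/19 = 68.4%, outside 36.6–56.7% ✗; length 19, outside 17–18 ✗; 3' end GC has 2 G/C ✓; longest run = 4, exceeds 3 ✗ — fails.
P3 (18 nt, A=3 T=7 G=3 C=5): GC 8/18 = 44.4% ✓; length 18 ✓; 3' end GT has 1 G/C ✓; longest run = 3 ✓ — passes.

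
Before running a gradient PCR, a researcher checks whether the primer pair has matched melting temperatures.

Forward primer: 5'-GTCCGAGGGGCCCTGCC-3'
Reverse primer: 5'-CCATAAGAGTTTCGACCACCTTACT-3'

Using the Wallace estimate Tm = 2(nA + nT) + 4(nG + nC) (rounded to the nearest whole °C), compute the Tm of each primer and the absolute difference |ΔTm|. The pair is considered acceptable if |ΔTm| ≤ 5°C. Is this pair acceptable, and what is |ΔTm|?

|ΔTm| = 10°C; the pair is not acceptable.

Forward: A=1 T=2 G=7 C=7 → Tm = 2·3 + 4·14 = 62°C.
Reverse: A=7 T=7 G=3 C=8 → Tm = 2·14 + 4·11 = 72°C.
|ΔTm| = |62 − 72| = 10°C, > 5°C.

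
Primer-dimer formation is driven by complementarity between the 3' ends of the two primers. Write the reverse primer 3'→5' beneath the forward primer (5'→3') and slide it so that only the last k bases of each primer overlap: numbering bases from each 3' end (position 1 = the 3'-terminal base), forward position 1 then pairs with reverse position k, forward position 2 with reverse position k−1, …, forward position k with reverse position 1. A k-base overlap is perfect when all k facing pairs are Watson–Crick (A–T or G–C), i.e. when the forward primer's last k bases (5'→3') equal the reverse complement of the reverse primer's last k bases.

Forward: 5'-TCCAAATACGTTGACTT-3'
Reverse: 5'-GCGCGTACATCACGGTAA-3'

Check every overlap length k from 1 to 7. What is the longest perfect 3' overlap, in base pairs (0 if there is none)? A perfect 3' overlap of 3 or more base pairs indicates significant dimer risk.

Longest perfect overlap: 2 complementary base pairs; below the dimer-risk threshold (threshold 3).

Last 7 bases (5'→3') — forward …TTGACTT, reverse …ACGGTAA.
Reverse complement of the reverse primer's last 7 bases: TTACCGT; its first k bases are the reverse complement of the reverse primer's last k bases, so a perfect k-base overlap needs the forward primer's last k bases to equal them.
Comparing (forward last k vs required): k=1: T vs T ✓; k=2: TT vs TT ✓; k=3: CTT vs TTA ✗; k=4: ACTT vs TTAC ✗; k=5: GACTT vs TTACC ✗; k=6: TGACTT vs TTACCG ✗; k=7: TTGACTT vs TTACCGT ✗.
Perfect overlaps at k = 1, 2; the largest is 2.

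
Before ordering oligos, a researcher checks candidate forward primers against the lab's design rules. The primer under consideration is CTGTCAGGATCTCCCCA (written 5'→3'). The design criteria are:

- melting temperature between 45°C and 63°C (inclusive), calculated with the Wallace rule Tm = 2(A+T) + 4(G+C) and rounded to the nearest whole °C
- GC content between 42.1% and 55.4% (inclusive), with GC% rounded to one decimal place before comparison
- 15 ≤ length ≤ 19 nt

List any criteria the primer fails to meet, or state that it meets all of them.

Base counts: A=3, T=4, G=3, C=7 (length 17).
Tm: Tm = 2·7 + 4·10 = 54°C ✓
GC content: GC 10/17 = 58.8%, outside 42.1–55.4% ✗
length: length 17 ✓

Fails: GC content.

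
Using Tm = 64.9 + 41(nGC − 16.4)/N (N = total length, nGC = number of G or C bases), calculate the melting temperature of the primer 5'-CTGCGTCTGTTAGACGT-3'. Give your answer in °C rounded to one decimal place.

47.1°C

Base counts: A=2, T=6, G=5, C=4; G+C = 9, N = 17.
Tm = 64.9 + 41·(9 − 16.4)/17 = 64.9 + -303.40/17 = 47.1°C.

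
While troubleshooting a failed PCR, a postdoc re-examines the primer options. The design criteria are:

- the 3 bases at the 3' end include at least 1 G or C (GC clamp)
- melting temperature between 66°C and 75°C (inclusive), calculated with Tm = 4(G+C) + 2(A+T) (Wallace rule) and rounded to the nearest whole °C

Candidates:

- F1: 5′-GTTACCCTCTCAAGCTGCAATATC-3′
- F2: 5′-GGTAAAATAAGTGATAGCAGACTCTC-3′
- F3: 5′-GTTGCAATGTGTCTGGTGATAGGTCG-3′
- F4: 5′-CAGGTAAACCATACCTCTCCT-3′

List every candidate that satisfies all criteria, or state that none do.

F1 and F2.

F1 (24 nt, A=6 T=7 G=3 C=8): 3' end ATC has 1 G/C ✓; Tm = 2·13 + 4·11 = 70°C ✓ — passes.
F2 (26 nt, A=10 T=6 G=6 C=4): 3' end CTC has 2 G/C ✓; Tm = 2·16 + 4·10 = 72°C ✓ — passes.
F3 (26 nt, A=4 T=9 G=10 C=3): 3' end TCG has 2 G/C ✓; Tm = 2·13 + 4·13 = 78°C, outside 66–75°C ✗ — fails.
F4 (21 nt, A=6 T=5 G=2 C=8): 3' end CCT has 2 G/C ✓; Tm = 2·11 + 4·10 = 62°C, outside 66–75°C ✗ — fails.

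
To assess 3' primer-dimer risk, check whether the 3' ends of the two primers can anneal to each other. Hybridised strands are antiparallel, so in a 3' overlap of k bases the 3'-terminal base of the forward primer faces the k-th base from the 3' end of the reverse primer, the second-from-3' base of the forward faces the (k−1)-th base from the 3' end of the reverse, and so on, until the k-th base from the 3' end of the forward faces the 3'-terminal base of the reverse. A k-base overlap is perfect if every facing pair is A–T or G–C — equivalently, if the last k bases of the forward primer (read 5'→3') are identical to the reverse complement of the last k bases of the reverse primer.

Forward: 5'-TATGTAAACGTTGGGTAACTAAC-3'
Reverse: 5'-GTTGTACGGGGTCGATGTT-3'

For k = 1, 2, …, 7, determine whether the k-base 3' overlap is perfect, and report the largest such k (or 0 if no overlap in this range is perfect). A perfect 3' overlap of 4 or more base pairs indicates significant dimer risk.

Last 7 bases (5'→3') — forward …AACTAAC, reverse …CGATGTT.
Reverse complement of the reverse primer's last 7 bases: AACATCG; its first k bases are the reverse complement of the reverse primer's last k bases, so a perfect k-base overlap needs the forward primer's last k bases to equal them.
Comparing (forward last k vs required): k=1: C vs A ✗; k=2: AC vs AA ✗; k=3: AAC vs AAC ✓; k=4: TAAC vs AACA ✗; k=5: CTAAC vs AACAT ✗; k=6: ACTAAC vs AACATC ✗; k=7: AACTAAC vs AACATCG ✗.
Only k = 3 is perfect, so the longest perfect 3' overlap is 3.

Longest perfect overlap: 3 complementary base pairs; below the dimer-risk threshold (threshold 4).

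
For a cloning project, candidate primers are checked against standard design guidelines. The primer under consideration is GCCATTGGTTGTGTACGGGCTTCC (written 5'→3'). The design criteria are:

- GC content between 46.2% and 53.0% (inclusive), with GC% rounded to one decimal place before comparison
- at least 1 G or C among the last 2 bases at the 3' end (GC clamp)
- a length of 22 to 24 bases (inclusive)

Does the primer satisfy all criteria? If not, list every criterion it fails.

Fails: GC content.

Base counts: A=2, T=8, G=8, C=6 (length 24).
GC content: GC 14/24 = 58.3%, outside 46.2–53.0% ✗
GC clamp: 3' end CC has 2 G/C ✓
length: length 24 ✓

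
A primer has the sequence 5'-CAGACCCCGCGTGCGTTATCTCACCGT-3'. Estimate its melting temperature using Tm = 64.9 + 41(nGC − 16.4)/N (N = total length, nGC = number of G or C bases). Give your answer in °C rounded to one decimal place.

Base counts: A=4, T=6, G=6, C=11; G+C = 17, N = 27.
Tm = 64.9 + 41·(17 − 16.4)/27 = 64.9 + 24.60/27 = 65.8°C.

65.8°C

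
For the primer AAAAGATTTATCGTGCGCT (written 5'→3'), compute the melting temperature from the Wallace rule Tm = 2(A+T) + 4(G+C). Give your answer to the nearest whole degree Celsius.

Base counts: A=6, T=6, G=4, C=3 (length 19).
Tm = 2·(6+6) + 4·(4+3) = 2·12 + 4·7 = 24 + 28 = 52°C.

52°C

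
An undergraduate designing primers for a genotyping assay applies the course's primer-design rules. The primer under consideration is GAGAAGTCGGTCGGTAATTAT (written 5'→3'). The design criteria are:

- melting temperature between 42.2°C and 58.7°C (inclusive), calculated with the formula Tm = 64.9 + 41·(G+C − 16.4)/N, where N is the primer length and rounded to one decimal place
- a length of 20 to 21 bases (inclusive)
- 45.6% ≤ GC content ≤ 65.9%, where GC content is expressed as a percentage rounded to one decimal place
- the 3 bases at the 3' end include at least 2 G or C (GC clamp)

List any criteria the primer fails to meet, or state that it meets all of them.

Fails: GC content, GC clamp.

Base counts: A=6, T=6, G=7, C=2 (length 21).
Tm: Tm = 64.9 + 41·(9 − 16.4)/21 = 50.5°C ✓
length: length 21 ✓
GC content: GC 9/21 = 42.9%, outside 45.6–65.9% ✗
GC clamp: 3' end TAT has 0 G/C, need ≥2 ✗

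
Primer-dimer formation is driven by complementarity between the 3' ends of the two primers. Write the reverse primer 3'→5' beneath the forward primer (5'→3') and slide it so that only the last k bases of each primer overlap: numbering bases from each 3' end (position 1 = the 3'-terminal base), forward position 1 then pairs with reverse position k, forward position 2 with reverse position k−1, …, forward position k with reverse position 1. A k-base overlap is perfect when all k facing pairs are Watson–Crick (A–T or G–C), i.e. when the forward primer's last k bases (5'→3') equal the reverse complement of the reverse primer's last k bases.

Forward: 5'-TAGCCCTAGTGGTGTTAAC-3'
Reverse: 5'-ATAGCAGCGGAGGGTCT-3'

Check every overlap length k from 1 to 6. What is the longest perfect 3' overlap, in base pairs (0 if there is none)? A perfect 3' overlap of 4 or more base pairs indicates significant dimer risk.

Last 6 bases (5'→3') — forward …GTTAAC, reverse …GGGTCT.
Reverse complement of the reverse primer's last 6 bases: AGACCC; its first k bases are the reverse complement of the reverse primer's last k bases, so a perfect k-base overlap needs the forward primer's last k bases to equal them.
Comparing (forward last k vs required): k=1: C vs A ✗; k=2: AC vs AG ✗; k=3: AAC vs AGA ✗; k=4: TAAC vs AGAC ✗; k=5: TTAAC vs AGACC ✗; k=6: GTTAAC vs AGACCC ✗.
No overlap length from 1 to 6 is perfect, so the longest perfect 3' overlap is 0.

Longest perfect overlap: 0 complementary base pairs; below the dimer-risk threshold (threshold 4).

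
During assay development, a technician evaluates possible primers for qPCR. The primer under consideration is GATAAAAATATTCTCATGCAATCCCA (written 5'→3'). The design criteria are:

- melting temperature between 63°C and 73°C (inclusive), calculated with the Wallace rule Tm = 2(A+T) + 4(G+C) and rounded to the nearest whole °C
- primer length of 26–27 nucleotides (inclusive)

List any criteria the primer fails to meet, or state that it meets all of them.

Base counts: A=11, T=7, G=2, C=6 (length 26).
Tm: Tm = 2·18 + 4·8 = 68°C ✓
length: length 26 ✓

Meets all criteria.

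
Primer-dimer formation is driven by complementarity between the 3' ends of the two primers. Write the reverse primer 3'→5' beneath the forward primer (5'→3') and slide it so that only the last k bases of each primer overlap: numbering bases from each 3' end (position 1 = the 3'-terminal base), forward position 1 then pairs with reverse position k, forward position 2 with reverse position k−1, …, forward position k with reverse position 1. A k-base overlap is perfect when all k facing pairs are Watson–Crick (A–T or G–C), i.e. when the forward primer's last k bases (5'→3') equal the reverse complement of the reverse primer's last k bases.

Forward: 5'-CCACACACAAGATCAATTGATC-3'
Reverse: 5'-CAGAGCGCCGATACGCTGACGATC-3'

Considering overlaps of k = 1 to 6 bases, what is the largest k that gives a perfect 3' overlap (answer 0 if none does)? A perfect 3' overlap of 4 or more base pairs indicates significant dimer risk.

Longest perfect overlap: 4 complementary base pairs; significant dimer risk (threshold 4).

Last 6 bases (5'→3') — forward …TTGATC, reverse …ACGATC.
Reverse complement of the reverse primer's last 6 bases: GATCGT; its first k bases are the reverse complement of the reverse primer's last k bases, so a perfect k-base overlap needs the forward primer's last k bases to equal them.
Comparing (forward last k vs required): k=1: C vs G ✗; k=2: TC vs GA ✗; k=3: ATC vs GAT ✗; k=4: GATC vs GATC ✓; k=5: TGATC vs GATCG ✗; k=6: TTGATC vs GATCGT ✗.
Only k = 4 is perfect, so the longest perfect 3' overlap is 4.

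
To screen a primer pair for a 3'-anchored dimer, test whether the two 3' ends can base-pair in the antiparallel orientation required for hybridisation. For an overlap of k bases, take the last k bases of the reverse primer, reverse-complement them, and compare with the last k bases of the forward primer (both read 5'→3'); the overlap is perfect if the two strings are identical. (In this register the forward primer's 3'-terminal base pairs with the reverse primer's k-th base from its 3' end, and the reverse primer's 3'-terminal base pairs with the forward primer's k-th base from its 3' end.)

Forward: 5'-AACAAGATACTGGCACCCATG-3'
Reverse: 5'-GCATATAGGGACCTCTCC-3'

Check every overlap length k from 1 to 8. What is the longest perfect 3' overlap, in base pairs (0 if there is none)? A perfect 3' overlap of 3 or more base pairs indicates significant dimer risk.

Longest perfect overlap: 1 complementary base pair; below the dimer-risk threshold (threshold 3).

Last 8 bases (5'→3') — forward …CACCCATG, reverse …ACCTCTCC.
Reverse complement of the reverse primer's last 8 bases: GGAGAGGT; its first k bases are the reverse complement of the reverse primer's last k bases, so a perfect k-base overlap needs the forward primer's last k bases to equal them.
Comparing (forward last k vs required): k=1: G vs G ✓; k=2: TG vs GG ✗; k=3: ATG vs GGA ✗; k=4: CATG vs GGAG ✗; k=5: CCATG vs GGAGA ✗; k=6: CCCATG vs GGAGAG ✗; k=7: ACCCATG vs GGAGAGG ✗; k=8: CACCCATG vs GGAGAGGT ✗.
Only k = 1 is perfect, so the longest perfect 3' overlap is 1.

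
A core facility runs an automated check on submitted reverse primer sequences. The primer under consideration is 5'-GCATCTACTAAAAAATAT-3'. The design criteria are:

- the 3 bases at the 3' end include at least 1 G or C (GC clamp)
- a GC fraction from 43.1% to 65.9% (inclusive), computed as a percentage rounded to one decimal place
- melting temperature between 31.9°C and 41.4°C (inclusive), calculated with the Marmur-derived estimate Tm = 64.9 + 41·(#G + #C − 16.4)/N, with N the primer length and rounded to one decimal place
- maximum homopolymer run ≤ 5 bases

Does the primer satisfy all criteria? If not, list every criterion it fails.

Base counts: A=9, T=5, G=1, C=3 (length 18).
GC clamp: 3' end TAT has 0 G/C, need ≥1 ✗
GC content: GC 4/18 = 22.2%, outside 43.1–65.9% ✗
Tm: Tm = 64.9 + 41·(4 − 16.4)/18 = 36.7°C ✓
homopolymer run: longest run = 6, exceeds 5 ✗

Fails: GC clamp, GC content, homopolymer run.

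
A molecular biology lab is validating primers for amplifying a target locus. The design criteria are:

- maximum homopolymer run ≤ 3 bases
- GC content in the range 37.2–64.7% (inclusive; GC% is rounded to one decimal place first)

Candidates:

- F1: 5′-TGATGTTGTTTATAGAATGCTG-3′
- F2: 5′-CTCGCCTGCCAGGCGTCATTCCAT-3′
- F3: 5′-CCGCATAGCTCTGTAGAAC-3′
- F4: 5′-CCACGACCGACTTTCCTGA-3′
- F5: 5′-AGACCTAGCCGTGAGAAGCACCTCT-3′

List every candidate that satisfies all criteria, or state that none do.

F2, F3, F4 and F5.

F1 (22 nt, A=5 T=10 G=6 C=1): longest run = 3 ✓; GC 7/22 = 31.8%, outside 37.2–64.7% ✗ — fails.
F2 (24 nt, A=3 T=6 G=5 C=10): longest run = 2 ✓; GC 15/24 = 62.5% ✓ — passes.
F3 (19 nt, A=5 T=4 G=4 C=6): longest run = 2 ✓; GC 10/19 = 52.6% ✓ — passes.
F4 (19 nt, A=4 T=4 G=3 C=8): longest run = 3 ✓; GC 11/19 = 57.9% ✓ — passes.
F5 (25 nt, A=7 T=4 G=6 C=8): longest run = 2 ✓; GC 14/25 = 56.0% ✓ — passes.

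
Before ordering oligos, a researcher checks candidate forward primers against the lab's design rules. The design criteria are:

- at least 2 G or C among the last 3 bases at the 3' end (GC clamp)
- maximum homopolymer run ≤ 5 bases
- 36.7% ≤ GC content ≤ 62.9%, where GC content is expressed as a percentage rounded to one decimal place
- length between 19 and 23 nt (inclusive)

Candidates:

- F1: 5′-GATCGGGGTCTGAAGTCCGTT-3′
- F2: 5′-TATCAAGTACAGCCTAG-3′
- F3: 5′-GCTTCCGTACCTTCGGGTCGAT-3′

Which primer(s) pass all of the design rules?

F1 (21 nt, A=3 T=6 G=8 C=4): 3' end GTT has 1 G/C, need ≥2 ✗; longest run = 4 ✓; GC 12/21 = 57.1% ✓; length 21 ✓ — fails.
F2 (17 nt, A=6 T=4 G=3 C=4): 3' end TAG has 1 G/C, need ≥2 ✗; longest run = 2 ✓; GC 7/17 = 41.2% ✓; length 17, outside 19–23 ✗ — fails.
F3 (22 nt, A=2 T=7 G=6 C=7): 3' end GAT has 1 G/C, need ≥2 ✗; longest run = 3 ✓; GC 13/22 = 59.1% ✓; length 22 ✓ — fails.

None of the candidates satisfy all criteria.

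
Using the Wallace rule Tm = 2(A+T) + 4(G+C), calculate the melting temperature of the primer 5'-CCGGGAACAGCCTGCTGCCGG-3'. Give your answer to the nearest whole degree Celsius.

74°C

Base counts: A=3, T=2, G=8, C=8 (length 21).
Tm = 2·(3+2) + 4·(8+8) = 2·5 + 4·16 = 10 + 64 = 74°C.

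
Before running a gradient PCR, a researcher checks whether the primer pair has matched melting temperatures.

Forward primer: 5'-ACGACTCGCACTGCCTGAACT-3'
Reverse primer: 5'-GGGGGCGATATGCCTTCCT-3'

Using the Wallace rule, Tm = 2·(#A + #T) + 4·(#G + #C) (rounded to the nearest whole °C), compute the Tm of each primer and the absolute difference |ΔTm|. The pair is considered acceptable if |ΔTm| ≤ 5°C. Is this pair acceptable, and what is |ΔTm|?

|ΔTm| = 4°C; the pair is acceptable.

Forward: A=5 T=4 G=4 C=8 → Tm = 2·9 + 4·12 = 66°C.
Reverse: A=2 T=5 G=7 C=5 → Tm = 2·7 + 4·12 = 62°C.
|ΔTm| = |66 − 62| = 4°C, ≤ 5°C.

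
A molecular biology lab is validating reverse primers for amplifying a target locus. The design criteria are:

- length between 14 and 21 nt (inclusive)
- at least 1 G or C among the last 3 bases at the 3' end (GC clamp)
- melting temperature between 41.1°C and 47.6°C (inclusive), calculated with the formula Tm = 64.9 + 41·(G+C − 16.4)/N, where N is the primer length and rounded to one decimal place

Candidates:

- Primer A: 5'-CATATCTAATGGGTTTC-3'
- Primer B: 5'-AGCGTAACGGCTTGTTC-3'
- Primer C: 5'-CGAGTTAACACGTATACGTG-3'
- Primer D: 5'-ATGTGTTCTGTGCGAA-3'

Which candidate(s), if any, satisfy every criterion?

Primer B only.

Primer A (17 nt, A=4 T=7 G=3 C=3): length 17 ✓; 3' end TTC has 1 G/C ✓; Tm = 64.9 + 41·(6 − 16.4)/17 = 39.8°C, outside 41.1–47.6°C ✗ — fails.
Primer B (17 nt, A=3 T=5 G=5 C=4): length 17 ✓; 3' end TTC has 1 G/C ✓; Tm = 64.9 + 41·(9 − 16.4)/17 = 47.1°C ✓ — passes.
Primer C (20 nt, A=6 T=5 G=5 C=4): length 20 ✓; 3' end GTG has 2 G/C ✓; Tm = 64.9 + 41·(9 − 16.4)/20 = 49.7°C, outside 41.1–47.6°C ✗ — fails.
Primer D (16 nt, A=3 T=6 G=5 C=2): length 16 ✓; 3' end GAA has 1 G/C ✓; Tm = 64.9 + 41·(7 − 16.4)/16 = 40.8°C, outside 41.1–47.6°C ✗ — fails.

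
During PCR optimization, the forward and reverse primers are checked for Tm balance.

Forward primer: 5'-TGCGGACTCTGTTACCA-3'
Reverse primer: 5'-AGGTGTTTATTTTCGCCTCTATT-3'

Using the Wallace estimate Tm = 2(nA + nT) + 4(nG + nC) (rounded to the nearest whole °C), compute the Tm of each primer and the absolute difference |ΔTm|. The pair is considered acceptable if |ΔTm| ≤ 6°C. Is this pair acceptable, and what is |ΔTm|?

|ΔTm| = 10°C; the pair is not acceptable.

Forward: A=3 T=5 G=4 C=5 → Tm = 2·8 + 4·9 = 52°C.
Reverse: A=3 T=12 G=4 C=4 → Tm = 2·15 + 4·8 = 62°C.
|ΔTm| = |52 − 62| = 10°C, > 6°C.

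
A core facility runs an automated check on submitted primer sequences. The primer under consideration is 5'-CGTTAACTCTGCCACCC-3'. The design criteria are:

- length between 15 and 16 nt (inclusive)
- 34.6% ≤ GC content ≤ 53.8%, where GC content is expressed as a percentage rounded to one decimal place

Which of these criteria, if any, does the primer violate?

Fails: length, GC content.

Base counts: A=3, T=4, G=2, C=8 (length 17).
length: length 17, outside 15–16 ✗
GC content: GC 10/17 = 58.8%, outside 34.6–53.8% ✗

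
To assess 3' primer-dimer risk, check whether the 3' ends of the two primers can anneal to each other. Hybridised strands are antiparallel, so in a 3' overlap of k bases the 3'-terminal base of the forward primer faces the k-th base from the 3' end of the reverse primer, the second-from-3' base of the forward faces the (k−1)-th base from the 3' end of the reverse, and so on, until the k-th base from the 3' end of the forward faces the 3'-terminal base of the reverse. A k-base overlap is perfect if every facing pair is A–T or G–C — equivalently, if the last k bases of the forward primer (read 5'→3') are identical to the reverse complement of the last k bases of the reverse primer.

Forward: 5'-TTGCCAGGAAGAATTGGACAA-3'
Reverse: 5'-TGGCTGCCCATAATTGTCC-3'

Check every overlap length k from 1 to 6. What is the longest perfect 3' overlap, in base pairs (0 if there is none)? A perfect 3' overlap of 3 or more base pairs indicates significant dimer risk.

Last 6 bases (5'→3') — forward …GGACAA, reverse …TTGTCC.
Reverse complement of the reverse primer's last 6 bases: GGACAA; its first k bases are the reverse complement of the reverse primer's last k bases, so a perfect k-base overlap needs the forward primer's last k bases to equal them.
Comparing (forward last k vs required): k=1: A vs G ✗; k=2: AA vs GG ✗; k=3: CAA vs GGA ✗; k=4: ACAA vs GGAC ✗; k=5: GACAA vs GGACA ✗; k=6: GGACAA vs GGACAA ✓.
Only k = 6 is perfect, so the longest perfect 3' overlap is 6.

Longest perfect overlap: 6 complementary base pairs; significant dimer risk (threshold 3).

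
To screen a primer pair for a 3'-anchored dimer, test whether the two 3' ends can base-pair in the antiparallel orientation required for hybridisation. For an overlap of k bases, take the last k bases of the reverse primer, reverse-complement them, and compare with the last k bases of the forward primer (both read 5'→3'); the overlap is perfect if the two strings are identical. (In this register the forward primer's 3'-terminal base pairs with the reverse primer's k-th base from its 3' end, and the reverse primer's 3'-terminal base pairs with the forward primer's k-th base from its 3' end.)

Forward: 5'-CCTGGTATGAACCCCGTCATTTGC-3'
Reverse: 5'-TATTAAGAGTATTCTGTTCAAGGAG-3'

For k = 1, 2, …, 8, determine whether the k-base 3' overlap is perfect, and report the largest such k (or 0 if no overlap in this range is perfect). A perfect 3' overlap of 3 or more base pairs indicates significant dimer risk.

Last 8 bases (5'→3') — forward …TCATTTGC, reverse …TCAAGGAG.
Reverse complement of the reverse primer's last 8 bases: CTCCTTGA; its first k bases are the reverse complement of the reverse primer's last k bases, so a perfect k-base overlap needs the forward primer's last k bases to equal them.
Comparing (forward last k vs required): k=1: C vs C ✓; k=2: GC vs CT ✗; k=3: TGC vs CTC ✗; k=4: TTGC vs CTCC ✗; k=5: TTTGC vs CTCCT ✗; k=6: ATTTGC vs CTCCTT ✗; k=7: CATTTGC vs CTCCTTG ✗; k=8: TCATTTGC vs CTCCTTGA ✗.
Only k = 1 is perfect, so the longest perfect 3' overlap is 1.

Longest perfect overlap: 1 complementary base pair; below the dimer-risk threshold (threshold 3).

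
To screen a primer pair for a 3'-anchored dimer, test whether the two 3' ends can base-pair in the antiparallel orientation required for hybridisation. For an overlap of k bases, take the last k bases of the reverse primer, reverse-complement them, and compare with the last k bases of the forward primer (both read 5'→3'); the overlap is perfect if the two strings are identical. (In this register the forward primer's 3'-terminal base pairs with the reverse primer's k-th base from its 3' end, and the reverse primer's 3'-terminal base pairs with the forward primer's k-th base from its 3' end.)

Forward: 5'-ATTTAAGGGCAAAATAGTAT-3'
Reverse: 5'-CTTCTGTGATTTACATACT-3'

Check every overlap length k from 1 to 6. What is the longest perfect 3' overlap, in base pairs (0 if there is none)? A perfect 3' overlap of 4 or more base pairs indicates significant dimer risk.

Last 6 bases (5'→3') — forward …TAGTAT, reverse …CATACT.
Reverse complement of the reverse primer's last 6 bases: AGTATG; its first k bases are the reverse complement of the reverse primer's last k bases, so a perfect k-base overlap needs the forward primer's last k bases to equal them.
Comparing (forward last k vs required): k=1: T vs A ✗; k=2: AT vs AG ✗; k=3: TAT vs AGT ✗; k=4: GTAT vs AGTA ✗; k=5: AGTAT vs AGTAT ✓; k=6: TAGTAT vs AGTATG ✗.
Only k = 5 is perfect, so the longest perfect 3' overlap is 5.

Longest perfect overlap: 5 complementary base pairs; significant dimer risk (threshold 4).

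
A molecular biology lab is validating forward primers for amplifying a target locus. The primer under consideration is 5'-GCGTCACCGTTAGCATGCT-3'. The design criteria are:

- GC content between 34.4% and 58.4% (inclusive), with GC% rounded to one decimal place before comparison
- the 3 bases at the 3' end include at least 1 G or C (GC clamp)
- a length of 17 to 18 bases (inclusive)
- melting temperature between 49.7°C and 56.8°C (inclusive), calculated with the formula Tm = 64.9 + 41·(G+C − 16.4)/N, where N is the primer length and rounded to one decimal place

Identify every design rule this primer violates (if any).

Base counts: A=3, T=5, G=5, C=6 (length 19).
GC content: GC 11/19 = 57.9% ✓
GC clamp: 3' end GCT has 2 G/C ✓
length: length 19, outside 17–18 ✗
Tm: Tm = 64.9 + 41·(11 − 16.4)/19 = 53.2°C ✓

Fails: length.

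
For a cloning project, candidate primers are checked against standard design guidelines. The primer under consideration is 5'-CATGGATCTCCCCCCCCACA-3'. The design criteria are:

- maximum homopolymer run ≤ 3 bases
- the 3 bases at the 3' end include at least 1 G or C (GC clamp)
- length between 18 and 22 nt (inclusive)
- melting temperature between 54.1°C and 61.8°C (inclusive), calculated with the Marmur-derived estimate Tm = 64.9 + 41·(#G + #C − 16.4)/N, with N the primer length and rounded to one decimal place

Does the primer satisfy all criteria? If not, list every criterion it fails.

Base counts: A=4, T=3, G=2, C=11 (length 20).
homopolymer run: longest run = 8, exceeds 3 ✗
GC clamp: 3' end ACA has 1 G/C ✓
length: length 20 ✓
Tm: Tm = 64.9 + 41·(13 − 16.4)/20 = 57.9°C ✓

Fails: homopolymer run.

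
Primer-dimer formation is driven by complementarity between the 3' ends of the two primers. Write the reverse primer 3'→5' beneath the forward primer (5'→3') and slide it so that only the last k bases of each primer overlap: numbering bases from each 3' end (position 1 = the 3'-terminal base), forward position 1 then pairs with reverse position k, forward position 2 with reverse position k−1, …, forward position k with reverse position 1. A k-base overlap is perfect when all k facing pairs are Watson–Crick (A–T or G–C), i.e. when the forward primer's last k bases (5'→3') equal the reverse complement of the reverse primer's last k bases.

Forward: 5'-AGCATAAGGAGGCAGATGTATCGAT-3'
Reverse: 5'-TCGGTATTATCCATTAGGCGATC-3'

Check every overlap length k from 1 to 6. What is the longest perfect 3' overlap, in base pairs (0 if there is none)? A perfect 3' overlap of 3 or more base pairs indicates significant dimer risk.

Longest perfect overlap: 3 complementary base pairs; significant dimer risk (threshold 3).

Last 6 bases (5'→3') — forward …ATCGAT, reverse …GCGATC.
Reverse complement of the reverse primer's last 6 bases: GATCGC; its first k bases are the reverse complement of the reverse primer's last k bases, so a perfect k-base overlap needs the forward primer's last k bases to equal them.
Comparing (forward last k vs required): k=1: T vs G ✗; k=2: AT vs GA ✗; k=3: GAT vs GAT ✓; k=4: CGAT vs GATC ✗; k=5: TCGAT vs GATCG ✗; k=6: ATCGAT vs GATCGC ✗.
Only k = 3 is perfect, so the longest perfect 3' overlap is 3.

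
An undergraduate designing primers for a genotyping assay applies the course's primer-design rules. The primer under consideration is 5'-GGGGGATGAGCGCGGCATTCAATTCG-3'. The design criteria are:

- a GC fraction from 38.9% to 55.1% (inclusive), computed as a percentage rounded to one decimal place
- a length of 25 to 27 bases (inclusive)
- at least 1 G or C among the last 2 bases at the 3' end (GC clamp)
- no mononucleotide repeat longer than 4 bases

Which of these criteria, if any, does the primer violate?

Fails: GC content, homopolymer run.

Base counts: A=5, T=5, G=11, C=5 (length 26).
GC content: GC 16/26 = 61.5%, outside 38.9–55.1% ✗
length: length 26 ✓
GC clamp: 3' end CG has 2 G/C ✓
homopolymer run: longest run = 5, exceeds 4 ✗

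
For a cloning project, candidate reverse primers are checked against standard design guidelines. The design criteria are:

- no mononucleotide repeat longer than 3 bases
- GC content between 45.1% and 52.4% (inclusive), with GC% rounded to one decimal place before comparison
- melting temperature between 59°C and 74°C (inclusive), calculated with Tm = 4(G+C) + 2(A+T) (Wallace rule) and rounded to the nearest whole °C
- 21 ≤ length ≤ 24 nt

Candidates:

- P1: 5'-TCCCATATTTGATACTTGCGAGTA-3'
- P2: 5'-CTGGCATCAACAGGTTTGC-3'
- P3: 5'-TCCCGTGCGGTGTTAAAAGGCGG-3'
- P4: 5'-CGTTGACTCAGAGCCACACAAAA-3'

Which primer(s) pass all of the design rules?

P1 (24 nt, A=6 T=9 G=4 C=5): longest run = 3 ✓; GC 9/24 = 37.5%, outside 45.1–52.4% ✗; Tm = 2·15 + 4·9 = 66°C ✓; length 24 ✓ — fails.
P2 (19 nt, A=4 T=5 G=5 C=5): longest run = 3 ✓; GC 10/19 = 52.6%, outside 45.1–52.4% ✗; Tm = 2·9 + 4·10 = 58°C, outside 59–74°C ✗; length 19, outside 21–24 ✗ — fails.
P3 (23 nt, A=4 T=5 G=9 C=5): longest run = 4, exceeds 3 ✗; GC 14/23 = 60.9%, outside 45.1–52.4% ✗; Tm = 2·9 + 4·14 = 74°C ✓; length 23 ✓ — fails.
P4 (23 nt, A=9 T=3 G=4 C=7): longest run = 4, exceeds 3 ✗; GC 11/23 = 47.8% ✓; Tm = 2·12 + 4·11 = 68°C ✓; length 23 ✓ — fails.

None of the candidates satisfy all criteria.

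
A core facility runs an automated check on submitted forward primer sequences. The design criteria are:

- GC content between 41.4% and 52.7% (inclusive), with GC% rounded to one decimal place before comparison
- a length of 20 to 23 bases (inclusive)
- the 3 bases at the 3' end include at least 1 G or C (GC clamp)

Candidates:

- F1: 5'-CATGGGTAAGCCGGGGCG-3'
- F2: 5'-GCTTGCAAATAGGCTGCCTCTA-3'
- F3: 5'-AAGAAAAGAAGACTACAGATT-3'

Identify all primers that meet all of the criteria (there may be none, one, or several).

F2 only.

F1 (18 nt, A=3 T=2 G=9 C=4): GC 13/18 = 72.2%, outside 41.4–52.7% ✗; length 18, outside 20–23 ✗; 3' end GCG has 3 G/C ✓ — fails.
F2 (22 nt, A=5 T=6 G=5 C=6): GC 11/22 = 50.0% ✓; length 22 ✓; 3' end CTA has 1 G/C ✓ — passes.
F3 (21 nt, A=12 T=3 G=4 C=2): GC 6/21 = 28.6%, outside 41.4–52.7% ✗; length 21 ✓; 3' end ATT has 0 G/C, need ≥1 ✗ — fails.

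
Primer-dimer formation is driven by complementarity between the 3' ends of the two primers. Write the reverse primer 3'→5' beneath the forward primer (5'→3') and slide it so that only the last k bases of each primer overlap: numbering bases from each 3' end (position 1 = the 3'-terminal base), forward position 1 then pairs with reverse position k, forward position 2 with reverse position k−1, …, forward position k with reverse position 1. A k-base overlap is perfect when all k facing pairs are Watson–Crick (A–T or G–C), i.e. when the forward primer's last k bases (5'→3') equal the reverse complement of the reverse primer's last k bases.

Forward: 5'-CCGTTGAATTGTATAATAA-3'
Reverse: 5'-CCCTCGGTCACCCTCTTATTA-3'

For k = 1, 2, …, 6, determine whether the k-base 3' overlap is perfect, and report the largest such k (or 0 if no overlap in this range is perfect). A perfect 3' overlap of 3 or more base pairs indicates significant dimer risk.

Longest perfect overlap: 6 complementary base pairs; significant dimer risk (threshold 3).

Last 6 bases (5'→3') — forward …TAATAA, reverse …TTATTA.
Reverse complement of the reverse primer's last 6 bases: TAATAA; its first k bases are the reverse complement of the reverse primer's last k bases, so a perfect k-base overlap needs the forward primer's last k bases to equal them.
Comparing (forward last k vs required): k=1: A vs T ✗; k=2: AA vs TA ✗; k=3: TAA vs TAA ✓; k=4: ATAA vs TAAT ✗; k=5: AATAA vs TAATA ✗; k=6: TAATAA vs TAATAA ✓.
Perfect overlaps at k = 3, 6; the largest is 6.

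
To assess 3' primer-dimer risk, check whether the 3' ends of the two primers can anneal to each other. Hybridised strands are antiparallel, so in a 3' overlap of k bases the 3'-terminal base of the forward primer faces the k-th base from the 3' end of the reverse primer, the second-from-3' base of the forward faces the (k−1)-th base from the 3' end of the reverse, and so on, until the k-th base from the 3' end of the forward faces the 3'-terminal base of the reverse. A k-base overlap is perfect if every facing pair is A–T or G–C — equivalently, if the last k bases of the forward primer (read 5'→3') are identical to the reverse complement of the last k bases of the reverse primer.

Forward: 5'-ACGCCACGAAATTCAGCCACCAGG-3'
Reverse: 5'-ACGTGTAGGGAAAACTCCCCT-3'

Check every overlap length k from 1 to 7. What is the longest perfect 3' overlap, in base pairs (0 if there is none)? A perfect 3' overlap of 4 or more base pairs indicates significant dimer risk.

Longest perfect overlap: 3 complementary base pairs; below the dimer-risk threshold (threshold 4).

Last 7 bases (5'→3') — forward …CACCAGG, reverse …CTCCCCT.
Reverse complement of the reverse primer's last 7 bases: AGGGGAG; its first k bases are the reverse complement of the reverse primer's last k bases, so a perfect k-base overlap needs the forward primer's last k bases to equal them.
Comparing (forward last k vs required): k=1: G vs A ✗; k=2: GG vs AG ✗; k=3: AGG vs AGG ✓; k=4: CAGG vs AGGG ✗; k=5: CCAGG vs AGGGG ✗; k=6: ACCAGG vs AGGGGA ✗; k=7: CACCAGG vs AGGGGAG ✗.
Only k = 3 is perfect, so the longest perfect 3' overlap is 3.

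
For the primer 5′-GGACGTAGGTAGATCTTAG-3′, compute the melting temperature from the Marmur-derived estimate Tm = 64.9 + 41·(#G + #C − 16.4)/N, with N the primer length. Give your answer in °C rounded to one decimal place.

Base counts: A=5, T=5, G=7, C=2; G+C = 9, N = 19.
Tm = 64.9 + 41·(9 − 16.4)/19 = 64.9 + -303.40/19 = 48.9°C.

48.9°C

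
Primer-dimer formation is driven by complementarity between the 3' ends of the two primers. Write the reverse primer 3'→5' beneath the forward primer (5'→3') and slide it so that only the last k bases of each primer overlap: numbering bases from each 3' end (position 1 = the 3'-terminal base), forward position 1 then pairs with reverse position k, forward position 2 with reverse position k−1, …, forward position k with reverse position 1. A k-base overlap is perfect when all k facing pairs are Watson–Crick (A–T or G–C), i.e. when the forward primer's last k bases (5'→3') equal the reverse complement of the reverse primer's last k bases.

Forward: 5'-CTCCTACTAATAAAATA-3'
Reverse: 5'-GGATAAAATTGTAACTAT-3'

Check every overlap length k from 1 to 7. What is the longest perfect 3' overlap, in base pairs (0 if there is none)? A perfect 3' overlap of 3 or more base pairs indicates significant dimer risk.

Last 7 bases (5'→3') — forward …TAAAATA, reverse …TAACTAT.
Reverse complement of the reverse primer's last 7 bases: ATAGTTA; its first k bases are the reverse complement of the reverse primer's last k bases, so a perfect k-base overlap needs the forward primer's last k bases to equal them.
Comparing (forward last k vs required): k=1: A vs A ✓; k=2: TA vs AT ✗; k=3: ATA vs ATA ✓; k=4: AATA vs ATAG ✗; k=5: AAATA vs ATAGT ✗; k=6: AAAATA vs ATAGTT ✗; k=7: TAAAATA vs ATAGTTA ✗.
Perfect overlaps at k = 1, 3; the largest is 3.

Longest perfect overlap: 3 complementary base pairs; significant dimer risk (threshold 3).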